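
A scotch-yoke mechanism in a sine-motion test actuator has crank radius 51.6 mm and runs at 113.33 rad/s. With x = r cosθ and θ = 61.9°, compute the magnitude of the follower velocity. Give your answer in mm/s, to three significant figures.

ω = 113.3 rad/s
x = r cosθ ⇒ ẋ = −rω sinθ.
|v| = rω|sinθ| = 0.0516·113.3·|sin 61.9°| = 5.1585 m/s = 5158.5 mm/s.

5160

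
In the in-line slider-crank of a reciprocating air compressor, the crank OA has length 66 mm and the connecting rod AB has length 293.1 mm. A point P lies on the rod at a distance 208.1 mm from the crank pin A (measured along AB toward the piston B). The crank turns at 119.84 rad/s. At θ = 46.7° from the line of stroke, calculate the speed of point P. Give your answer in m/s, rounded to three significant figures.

6.59

ω = 119.8 rad/s.  Crank-pin speed |V_A| = rω = 7.9094 m/s, perpendicular to OA.
Rod angle: sinφ = −(r/L) sinθ ⇒ φ = -9.432°; ω_rod = −rω cosθ/√(L²−r²sin²θ) = -18.761 rad/s.
V_P = V_A + ω_rod × AP, with AP = 0.2081 m along the rod.
Components: V_Px = −rω sinθ − a·ω_rod·sinφ = -6.3961 m/s;  V_Py = rω cosθ + a·ω_rod·cosφ = +1.5731 m/s.
|V_P| = √(V_Px² + V_Py²) = 6.5867 m/s.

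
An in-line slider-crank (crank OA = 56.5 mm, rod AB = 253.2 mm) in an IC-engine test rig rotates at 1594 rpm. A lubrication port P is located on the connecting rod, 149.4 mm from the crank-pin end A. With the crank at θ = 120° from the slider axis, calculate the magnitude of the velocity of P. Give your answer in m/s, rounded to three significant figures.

7.86

ω = 166.9 rad/s.  Crank-pin speed |V_A| = rω = 9.4312 m/s, perpendicular to OA.
Rod angle: sinφ = −(r/L) sinθ ⇒ φ = -11.142°; ω_rod = −rω cosθ/√(L²−r²sin²θ) = +18.982 rad/s.
V_P = V_A + ω_rod × AP, with AP = 0.1494 m along the rod.
Components: V_Px = −rω sinθ − a·ω_rod·sinφ = -7.6196 m/s;  V_Py = rω cosθ + a·ω_rod·cosφ = -1.9332 m/s.
|V_P| = √(V_Px² + V_Py²) = 7.861 m/s.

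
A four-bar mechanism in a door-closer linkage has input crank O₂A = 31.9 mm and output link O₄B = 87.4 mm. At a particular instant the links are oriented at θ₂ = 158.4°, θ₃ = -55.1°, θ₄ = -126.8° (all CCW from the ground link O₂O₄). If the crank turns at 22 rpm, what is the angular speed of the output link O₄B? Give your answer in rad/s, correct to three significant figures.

ω₂ = 2.304 rad/s (from 22 rpm).
Differentiating the loop-closure r₂e^{iθ₂}+r₃e^{iθ₃}=r₁+r₄e^{iθ₄} gives r₂ω₂e^{iθ₂}+r₃ω₃e^{iθ₃}=r₄ω₄e^{iθ₄}.
Eliminating the other unknown: ω₄ = r₂ω₂ sin(θ₂−θ₃) / [r₄ sin(θ₄−θ₃)].
Numerator sine = -0.55194; denominator sine = -0.94943.
Result = 0.0319·2.304·(-0.55194) / (0.0874·(-0.94943)) = +0.48883 rad/s; magnitude 0.48883 rad/s.

0.489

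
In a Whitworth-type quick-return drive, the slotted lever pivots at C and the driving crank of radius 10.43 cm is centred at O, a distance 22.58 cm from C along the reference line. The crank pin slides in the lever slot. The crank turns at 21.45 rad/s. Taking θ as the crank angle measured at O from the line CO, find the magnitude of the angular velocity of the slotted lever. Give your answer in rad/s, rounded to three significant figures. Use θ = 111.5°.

ω = 21.45 rad/s
Crank pin A relative to C: A = (d + r cosθ, r sinθ); lever angle φ = atan2(r sinθ, d + r cosθ).
Differentiating tanφ: φ̇ = rω(d cosθ + r)/(d² + r² + 2dr cosθ).
d² + r² + 2dr cosθ = |CA|² = 0.0446012 m²;  d cosθ + r = +0.021544 m.
|ω_lever| = |0.1043·21.45·+0.021544| / 0.0446012 = 1.0807 rad/s.

1.08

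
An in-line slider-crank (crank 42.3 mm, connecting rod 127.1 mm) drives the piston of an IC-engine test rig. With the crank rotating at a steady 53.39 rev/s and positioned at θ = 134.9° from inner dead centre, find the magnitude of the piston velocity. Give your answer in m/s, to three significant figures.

ω = 2π·53.4 = 335.5 rad/s
For an in-line slider-crank, x = r cosθ + √(L² − r² sin²θ), so v = −rω sinθ·[1 + r cosθ/√(L² − r² sin²θ)].
With r = 0.0423 m, L = 0.1271 m, θ = 134.9°: √(L² − r² sin²θ) = 0.12352 m.
v = −0.0423·335.5·0.70834·[1 + 0.0423·-0.70587/0.12352] = -7.6216 m/s.
|v| = 7.6216 m/s.

7.62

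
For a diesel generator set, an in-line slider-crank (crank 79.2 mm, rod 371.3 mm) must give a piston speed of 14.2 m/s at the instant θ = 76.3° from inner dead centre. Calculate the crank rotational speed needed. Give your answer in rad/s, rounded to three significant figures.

For an in-line slider-crank, |v_piston| = rω|sinθ|·[1 + r cosθ/√(L² − r² sin²θ)].
With r = 0.0792 m, L = 0.3713 m, θ = 76.3°: the bracketed kinematic factor |dx/dθ| = 0.08092 m.
ω = v/|dx/dθ| = 14.2/0.08092 = 175.48 rad/s.

175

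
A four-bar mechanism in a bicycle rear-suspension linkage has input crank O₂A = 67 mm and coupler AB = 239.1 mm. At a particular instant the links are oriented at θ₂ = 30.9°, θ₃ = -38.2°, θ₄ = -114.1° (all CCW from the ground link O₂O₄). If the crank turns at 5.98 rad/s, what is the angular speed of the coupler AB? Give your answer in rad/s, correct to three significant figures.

0.991

ω₂ = 5.98 rad/s
Differentiating the loop-closure r₂e^{iθ₂}+r₃e^{iθ₃}=r₁+r₄e^{iθ₄} gives r₂ω₂e^{iθ₂}+r₃ω₃e^{iθ₃}=r₄ω₄e^{iθ₄}.
Eliminating the other unknown: ω₃ = r₂ω₂ sin(θ₄−θ₂) / [r₃ sin(θ₃−θ₄)].
Numerator sine = -0.57358; denominator sine = +0.96987.
Result = 0.067·5.98·(-0.57358) / (0.2391·(+0.96987)) = -0.991 rad/s; magnitude 0.991 rad/s.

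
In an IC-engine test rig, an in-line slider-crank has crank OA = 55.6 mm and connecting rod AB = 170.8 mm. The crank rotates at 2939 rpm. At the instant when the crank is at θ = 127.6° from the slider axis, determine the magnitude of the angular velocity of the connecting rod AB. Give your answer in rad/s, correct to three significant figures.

ω = 307.8 rad/s (converted from 2939 rpm).
The rod makes angle φ with the slider axis where L sinφ = r sinθ; differentiating, L cosφ·φ̇ = r ω cosθ.
L cosφ = √(L² − r² sin²θ) = 0.16502 m.
|ω_rod| = r ω |cosθ| / √(L² − r² sin²θ) = 0.0556·307.8·0.61015/0.16502 = 63.27 rad/s.

63.3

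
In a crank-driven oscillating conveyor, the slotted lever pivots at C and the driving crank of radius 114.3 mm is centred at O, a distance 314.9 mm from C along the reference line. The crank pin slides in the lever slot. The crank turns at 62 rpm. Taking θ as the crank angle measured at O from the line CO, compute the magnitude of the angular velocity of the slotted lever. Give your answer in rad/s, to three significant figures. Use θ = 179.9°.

3.70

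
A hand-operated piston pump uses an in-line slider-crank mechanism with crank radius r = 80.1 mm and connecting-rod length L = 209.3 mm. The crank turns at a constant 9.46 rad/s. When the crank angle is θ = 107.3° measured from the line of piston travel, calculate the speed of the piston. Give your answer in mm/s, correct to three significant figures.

ω = 9.46 rad/s
For an in-line slider-crank, x = r cosθ + √(L² − r² sin²θ), so v = −rω sinθ·[1 + r cosθ/√(L² − r² sin²θ)].
With r = 0.0801 m, L = 0.2093 m, θ = 107.3°: √(L² − r² sin²θ) = 0.19483 m.
v = −0.0801·9.46·0.95476·[1 + 0.0801·-0.29737/0.19483] = -0.63501 m/s.
|v| = 0.63501 m/s = 635.01 mm/s.

635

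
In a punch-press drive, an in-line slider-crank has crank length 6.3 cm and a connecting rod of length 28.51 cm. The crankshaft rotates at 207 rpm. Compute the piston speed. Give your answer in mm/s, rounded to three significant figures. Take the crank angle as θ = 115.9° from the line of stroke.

ω = 2π·207/60 = 21.68 rad/s
For an in-line slider-crank, x = r cosθ + √(L² − r² sin²θ), so v = −rω sinθ·[1 + r cosθ/√(L² − r² sin²θ)].
With r = 0.063 m, L = 0.2851 m, θ = 115.9°: √(L² − r² sin²θ) = 0.27941 m.
v = −0.063·21.68·0.89956·[1 + 0.063·-0.43680/0.27941] = -1.1075 m/s.
|v| = 1.1075 m/s = 1107.5 mm/s.

1110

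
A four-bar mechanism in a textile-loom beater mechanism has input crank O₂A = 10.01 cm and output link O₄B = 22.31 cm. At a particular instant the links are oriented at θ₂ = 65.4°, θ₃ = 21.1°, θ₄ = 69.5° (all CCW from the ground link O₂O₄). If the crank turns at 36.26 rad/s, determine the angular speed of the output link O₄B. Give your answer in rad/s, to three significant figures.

ω₂ = 36.26 rad/s
Differentiating the loop-closure r₂e^{iθ₂}+r₃e^{iθ₃}=r₁+r₄e^{iθ₄} gives r₂ω₂e^{iθ₂}+r₃ω₃e^{iθ₃}=r₄ω₄e^{iθ₄}.
Eliminating the other unknown: ω₄ = r₂ω₂ sin(θ₂−θ₃) / [r₄ sin(θ₄−θ₃)].
Numerator sine = +0.69842; denominator sine = +0.74780.
Result = 0.1001·36.26·(+0.69842) / (0.2231·(+0.74780)) = +15.195 rad/s; magnitude 15.195 rad/s.

15.2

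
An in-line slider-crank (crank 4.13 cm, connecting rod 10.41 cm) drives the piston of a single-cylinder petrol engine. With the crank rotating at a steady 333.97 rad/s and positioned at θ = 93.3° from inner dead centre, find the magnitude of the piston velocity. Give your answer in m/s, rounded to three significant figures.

13.4

ω = 334 rad/s
For an in-line slider-crank, x = r cosθ + √(L² − r² sin²θ), so v = −rω sinθ·[1 + r cosθ/√(L² − r² sin²θ)].
With r = 0.0413 m, L = 0.1041 m, θ = 93.3°: √(L² − r² sin²θ) = 0.095586 m.
v = −0.0413·334·0.99834·[1 + 0.0413·-0.05756/0.095586] = -13.428 m/s.
|v| = 13.428 m/s.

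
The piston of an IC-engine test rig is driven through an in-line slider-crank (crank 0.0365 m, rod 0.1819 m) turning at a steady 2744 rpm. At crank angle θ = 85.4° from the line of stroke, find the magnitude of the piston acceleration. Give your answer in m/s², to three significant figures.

367

ω = 2π·2744/60 = 287.4 rad/s
x(θ) = r cosθ + √(L² − r² sin²θ); with ω constant, a = ω²·d²x/dθ².
d²x/dθ² = −r cosθ − r²(cos2θ)/√u − r⁴ sin²2θ/(4u^{3/2}),  u = L² − r² sin²θ = 0.0317639 m².
Substituting r = 0.0365 m, L = 0.1819 m, θ = 85.4°: d²x/dθ² = +0.0044497 m.
a = ω²·d²x/dθ² = (287.4)²·(+0.0044497) = +367.41 m/s²;  |a| = 367.41 m/s².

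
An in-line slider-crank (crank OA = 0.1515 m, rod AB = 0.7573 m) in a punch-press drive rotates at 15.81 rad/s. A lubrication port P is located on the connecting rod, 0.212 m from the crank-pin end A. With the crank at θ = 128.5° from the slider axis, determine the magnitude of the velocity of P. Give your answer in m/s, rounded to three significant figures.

2.10

ω = 15.81 rad/s.  Crank-pin speed |V_A| = rω = 2.3952 m/s, perpendicular to OA.
Rod angle: sinφ = −(r/L) sinθ ⇒ φ = -9.007°; ω_rod = −rω cosθ/√(L²−r²sin²θ) = +1.9935 rad/s.
V_P = V_A + ω_rod × AP, with AP = 0.212 m along the rod.
Components: V_Px = −rω sinθ − a·ω_rod·sinφ = -1.8083 m/s;  V_Py = rω cosθ + a·ω_rod·cosφ = -1.0736 m/s.
|V_P| = √(V_Px² + V_Py²) = 2.1031 m/s.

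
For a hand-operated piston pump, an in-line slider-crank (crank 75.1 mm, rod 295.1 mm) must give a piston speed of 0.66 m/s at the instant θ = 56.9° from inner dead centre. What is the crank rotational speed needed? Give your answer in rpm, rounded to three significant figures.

For an in-line slider-crank, |v_piston| = rω|sinθ|·[1 + r cosθ/√(L² − r² sin²θ)].
With r = 0.0751 m, L = 0.2951 m, θ = 56.9°: the bracketed kinematic factor |dx/dθ| = 0.071862 m.
ω = v/|dx/dθ| = 0.66/0.071862 = 9.1843 rad/s.
N = 60ω/(2π) = 87.703 rpm.

87.7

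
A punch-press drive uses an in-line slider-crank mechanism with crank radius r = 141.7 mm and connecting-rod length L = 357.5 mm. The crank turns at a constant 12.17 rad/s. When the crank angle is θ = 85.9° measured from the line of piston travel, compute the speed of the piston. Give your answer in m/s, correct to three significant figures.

1.77

ω = 12.17 rad/s
For an in-line slider-crank, x = r cosθ + √(L² − r² sin²θ), so v = −rω sinθ·[1 + r cosθ/√(L² − r² sin²θ)].
With r = 0.1417 m, L = 0.3575 m, θ = 85.9°: √(L² − r² sin²θ) = 0.32837 m.
v = −0.1417·12.17·0.99744·[1 + 0.1417·0.07150/0.32837] = -1.7731 m/s.
|v| = 1.7731 m/s.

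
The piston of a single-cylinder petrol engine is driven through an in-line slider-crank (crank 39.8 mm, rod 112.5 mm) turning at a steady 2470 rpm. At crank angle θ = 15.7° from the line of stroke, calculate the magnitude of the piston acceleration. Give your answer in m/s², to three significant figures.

ω = 2π·2470/60 = 258.7 rad/s
x(θ) = r cosθ + √(L² − r² sin²θ); with ω constant, a = ω²·d²x/dθ².
d²x/dθ² = −r cosθ − r²(cos2θ)/√u − r⁴ sin²2θ/(4u^{3/2}),  u = L² − r² sin²θ = 0.0125403 m².
Substituting r = 0.0398 m, L = 0.1125 m, θ = 15.7°: d²x/dθ² = -0.05051 m.
a = ω²·d²x/dθ² = (258.7)²·(-0.05051) = -3379.3 m/s²;  |a| = 3379.3 m/s².

3380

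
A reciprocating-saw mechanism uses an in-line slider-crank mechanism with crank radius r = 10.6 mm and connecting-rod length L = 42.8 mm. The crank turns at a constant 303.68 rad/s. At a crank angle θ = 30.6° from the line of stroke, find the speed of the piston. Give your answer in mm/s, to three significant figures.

1990

ω = 303.7 rad/s
For an in-line slider-crank, x = r cosθ + √(L² − r² sin²θ), so v = −rω sinθ·[1 + r cosθ/√(L² − r² sin²θ)].
With r = 0.0106 m, L = 0.0428 m, θ = 30.6°: √(L² − r² sin²θ) = 0.042459 m.
v = −0.0106·303.7·0.50904·[1 + 0.0106·0.86074/0.042459] = -1.9907 m/s.
|v| = 1.9907 m/s = 1990.7 mm/s.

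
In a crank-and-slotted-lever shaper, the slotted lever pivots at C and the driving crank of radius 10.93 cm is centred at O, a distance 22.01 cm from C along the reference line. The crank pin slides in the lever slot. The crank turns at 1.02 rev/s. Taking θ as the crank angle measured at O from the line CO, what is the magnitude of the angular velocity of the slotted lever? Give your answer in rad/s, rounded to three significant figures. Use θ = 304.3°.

1.87

ω = 6.409 rad/s (from 1.02 rev/s).
Crank pin A relative to C: A = (d + r cosθ, r sinθ); lever angle φ = atan2(r sinθ, d + r cosθ).
Differentiating tanφ: φ̇ = rω(d cosθ + r)/(d² + r² + 2dr cosθ).
d² + r² + 2dr cosθ = |CA|² = 0.0875039 m²;  d cosθ + r = +0.23333 m.
|ω_lever| = |0.1093·6.409·+0.23333| / 0.0875039 = 1.8679 rad/s.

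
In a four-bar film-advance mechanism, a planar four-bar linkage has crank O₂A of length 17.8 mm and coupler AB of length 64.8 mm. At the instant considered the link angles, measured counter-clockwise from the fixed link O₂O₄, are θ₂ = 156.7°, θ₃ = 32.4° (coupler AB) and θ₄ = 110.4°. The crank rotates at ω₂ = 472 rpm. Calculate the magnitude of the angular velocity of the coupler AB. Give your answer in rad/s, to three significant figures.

10.0

ω₂ = 49.43 rad/s (from 472 rpm).
Differentiating the loop-closure r₂e^{iθ₂}+r₃e^{iθ₃}=r₁+r₄e^{iθ₄} gives r₂ω₂e^{iθ₂}+r₃ω₃e^{iθ₃}=r₄ω₄e^{iθ₄}.
Eliminating the other unknown: ω₃ = r₂ω₂ sin(θ₄−θ₂) / [r₃ sin(θ₃−θ₄)].
Numerator sine = -0.72297; denominator sine = -0.97815.
Result = 0.0178·49.43·(-0.72297) / (0.0648·(-0.97815)) = +10.035 rad/s; magnitude 10.035 rad/s.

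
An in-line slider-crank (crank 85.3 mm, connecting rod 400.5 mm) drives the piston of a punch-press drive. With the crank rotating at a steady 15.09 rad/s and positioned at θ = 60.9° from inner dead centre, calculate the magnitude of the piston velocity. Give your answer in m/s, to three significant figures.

ω = 15.09 rad/s
For an in-line slider-crank, x = r cosθ + √(L² − r² sin²θ), so v = −rω sinθ·[1 + r cosθ/√(L² − r² sin²θ)].
With r = 0.0853 m, L = 0.4005 m, θ = 60.9°: √(L² − r² sin²θ) = 0.3935 m.
v = −0.0853·15.09·0.87377·[1 + 0.0853·0.48634/0.3935] = -1.2433 m/s.
|v| = 1.2433 m/s.

1.24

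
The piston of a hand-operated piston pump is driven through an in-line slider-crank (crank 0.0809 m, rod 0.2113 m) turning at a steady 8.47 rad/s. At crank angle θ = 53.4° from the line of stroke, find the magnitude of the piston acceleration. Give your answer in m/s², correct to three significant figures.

ω = 8.47 rad/s
x(θ) = r cosθ + √(L² − r² sin²θ); with ω constant, a = ω²·d²x/dθ².
d²x/dθ² = −r cosθ − r²(cos2θ)/√u − r⁴ sin²2θ/(4u^{3/2}),  u = L² − r² sin²θ = 0.0404295 m².
Substituting r = 0.0809 m, L = 0.2113 m, θ = 53.4°: d²x/dθ² = -0.040034 m.
a = ω²·d²x/dθ² = (8.47)²·(-0.040034) = -2.8721 m/s²;  |a| = 2.8721 m/s².

2.87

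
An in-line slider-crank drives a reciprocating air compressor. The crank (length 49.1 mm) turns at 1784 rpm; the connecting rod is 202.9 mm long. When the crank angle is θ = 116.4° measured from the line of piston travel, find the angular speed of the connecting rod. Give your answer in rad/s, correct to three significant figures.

ω = 186.8 rad/s (converted from 1784 rpm).
The rod makes angle φ with the slider axis where L sinφ = r sinθ; differentiating, L cosφ·φ̇ = r ω cosθ.
L cosφ = √(L² − r² sin²θ) = 0.19808 m.
|ω_rod| = r ω |cosθ| / √(L² − r² sin²θ) = 0.0491·186.8·0.44464/0.19808 = 20.591 rad/s.

20.6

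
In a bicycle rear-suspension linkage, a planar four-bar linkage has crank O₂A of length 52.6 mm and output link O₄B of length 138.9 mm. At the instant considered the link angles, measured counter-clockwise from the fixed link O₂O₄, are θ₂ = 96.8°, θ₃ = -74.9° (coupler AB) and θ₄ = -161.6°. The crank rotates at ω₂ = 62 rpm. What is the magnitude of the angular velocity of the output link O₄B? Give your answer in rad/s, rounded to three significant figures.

ω₂ = 6.493 rad/s (from 62 rpm).
Differentiating the loop-closure r₂e^{iθ₂}+r₃e^{iθ₃}=r₁+r₄e^{iθ₄} gives r₂ω₂e^{iθ₂}+r₃ω₃e^{iθ₃}=r₄ω₄e^{iθ₄}.
Eliminating the other unknown: ω₄ = r₂ω₂ sin(θ₂−θ₃) / [r₄ sin(θ₄−θ₃)].
Numerator sine = +0.14436; denominator sine = -0.99834.
Result = 0.0526·6.493·(+0.14436) / (0.1389·(-0.99834)) = -0.35552 rad/s; magnitude 0.35552 rad/s.

0.356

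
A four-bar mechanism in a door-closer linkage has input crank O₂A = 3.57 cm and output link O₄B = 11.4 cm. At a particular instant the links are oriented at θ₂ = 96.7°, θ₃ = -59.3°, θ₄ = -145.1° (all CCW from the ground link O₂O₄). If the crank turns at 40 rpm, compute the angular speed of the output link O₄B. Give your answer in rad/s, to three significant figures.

0.535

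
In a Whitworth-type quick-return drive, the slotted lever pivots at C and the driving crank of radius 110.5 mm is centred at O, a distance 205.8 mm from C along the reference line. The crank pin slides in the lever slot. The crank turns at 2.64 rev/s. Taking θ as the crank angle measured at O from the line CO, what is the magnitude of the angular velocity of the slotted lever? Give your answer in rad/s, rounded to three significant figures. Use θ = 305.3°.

5.20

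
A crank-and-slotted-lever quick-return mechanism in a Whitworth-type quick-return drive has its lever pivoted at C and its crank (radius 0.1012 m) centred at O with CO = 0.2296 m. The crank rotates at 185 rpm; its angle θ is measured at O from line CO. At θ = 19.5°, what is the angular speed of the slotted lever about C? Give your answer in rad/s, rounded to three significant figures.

ω = 19.37 rad/s (from 185 rpm).
Crank pin A relative to C: A = (d + r cosθ, r sinθ); lever angle φ = atan2(r sinθ, d + r cosθ).
Differentiating tanφ: φ̇ = rω(d cosθ + r)/(d² + r² + 2dr cosθ).
d² + r² + 2dr cosθ = |CA|² = 0.106763 m²;  d cosθ + r = +0.31763 m.
|ω_lever| = |0.1012·19.37·+0.31763| / 0.106763 = 5.8329 rad/s.

5.83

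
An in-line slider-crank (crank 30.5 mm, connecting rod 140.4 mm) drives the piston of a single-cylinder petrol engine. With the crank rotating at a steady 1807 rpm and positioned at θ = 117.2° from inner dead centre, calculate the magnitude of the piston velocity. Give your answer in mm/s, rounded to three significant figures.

ω = 2π·1807/60 = 189.2 rad/s
For an in-line slider-crank, x = r cosθ + √(L² − r² sin²θ), so v = −rω sinθ·[1 + r cosθ/√(L² − r² sin²θ)].
With r = 0.0305 m, L = 0.1404 m, θ = 117.2°: √(L² − r² sin²θ) = 0.13775 m.
v = −0.0305·189.2·0.88942·[1 + 0.0305·-0.45710/0.13775] = -4.6137 m/s.
|v| = 4.6137 m/s = 4613.7 mm/s.

4610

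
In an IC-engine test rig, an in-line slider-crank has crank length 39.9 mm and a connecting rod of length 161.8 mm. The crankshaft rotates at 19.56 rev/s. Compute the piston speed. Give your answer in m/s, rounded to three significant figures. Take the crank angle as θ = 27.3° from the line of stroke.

2.75

ω = 2π·19.6 = 122.9 rad/s
For an in-line slider-crank, x = r cosθ + √(L² − r² sin²θ), so v = −rω sinθ·[1 + r cosθ/√(L² − r² sin²θ)].
With r = 0.0399 m, L = 0.1618 m, θ = 27.3°: √(L² − r² sin²θ) = 0.16076 m.
v = −0.0399·122.9·0.45865·[1 + 0.0399·0.88862/0.16076] = -2.7451 m/s.
|v| = 2.7451 m/s.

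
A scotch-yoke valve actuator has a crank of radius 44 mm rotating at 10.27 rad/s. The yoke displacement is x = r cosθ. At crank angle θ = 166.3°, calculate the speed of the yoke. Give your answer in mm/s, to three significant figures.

ω = 10.27 rad/s
x = r cosθ ⇒ ẋ = −rω sinθ.
|v| = rω|sinθ| = 0.044·10.27·|sin 166.3°| = 0.10702 m/s = 107.02 mm/s.

107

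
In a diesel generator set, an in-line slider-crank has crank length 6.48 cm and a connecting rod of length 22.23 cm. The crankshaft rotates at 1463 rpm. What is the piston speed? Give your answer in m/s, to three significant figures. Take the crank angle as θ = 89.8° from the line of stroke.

9.94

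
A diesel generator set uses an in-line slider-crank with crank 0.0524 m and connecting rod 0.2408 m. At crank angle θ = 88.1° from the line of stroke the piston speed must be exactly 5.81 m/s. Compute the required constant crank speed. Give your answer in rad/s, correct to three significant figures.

110

For an in-line slider-crank, |v_piston| = rω|sinθ|·[1 + r cosθ/√(L² − r² sin²θ)].
With r = 0.0524 m, L = 0.2408 m, θ = 88.1°: the bracketed kinematic factor |dx/dθ| = 0.052758 m.
ω = v/|dx/dθ| = 5.81/0.052758 = 110.12 rad/s.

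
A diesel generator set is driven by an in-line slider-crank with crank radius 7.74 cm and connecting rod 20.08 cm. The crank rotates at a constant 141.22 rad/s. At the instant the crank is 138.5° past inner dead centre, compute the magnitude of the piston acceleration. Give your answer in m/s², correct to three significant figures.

1060

ω = 141.2 rad/s
x(θ) = r cosθ + √(L² − r² sin²θ); with ω constant, a = ω²·d²x/dθ².
d²x/dθ² = −r cosθ − r²(cos2θ)/√u − r⁴ sin²2θ/(4u^{3/2}),  u = L² − r² sin²θ = 0.0376903 m².
Substituting r = 0.0774 m, L = 0.2008 m, θ = 138.5°: d²x/dθ² = +0.053001 m.
a = ω²·d²x/dθ² = (141.2)²·(+0.053001) = +1057 m/s²;  |a| = 1057 m/s².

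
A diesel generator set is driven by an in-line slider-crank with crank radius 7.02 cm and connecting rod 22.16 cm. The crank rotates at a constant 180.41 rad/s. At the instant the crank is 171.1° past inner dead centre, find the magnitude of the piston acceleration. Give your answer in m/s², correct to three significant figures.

ω = 180.4 rad/s
x(θ) = r cosθ + √(L² − r² sin²θ); with ω constant, a = ω²·d²x/dθ².
d²x/dθ² = −r cosθ − r²(cos2θ)/√u − r⁴ sin²2θ/(4u^{3/2}),  u = L² − r² sin²θ = 0.0489886 m².
Substituting r = 0.0702 m, L = 0.2216 m, θ = 171.1°: d²x/dθ² = +0.048103 m.
a = ω²·d²x/dθ² = (180.4)²·(+0.048103) = +1565.6 m/s²;  |a| = 1565.6 m/s².

1570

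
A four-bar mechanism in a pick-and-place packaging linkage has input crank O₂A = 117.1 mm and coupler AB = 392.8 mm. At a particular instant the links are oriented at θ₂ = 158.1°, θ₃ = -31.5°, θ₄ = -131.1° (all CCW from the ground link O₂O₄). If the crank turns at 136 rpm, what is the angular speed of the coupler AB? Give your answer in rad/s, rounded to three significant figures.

ω₂ = 14.24 rad/s (from 136 rpm).
Differentiating the loop-closure r₂e^{iθ₂}+r₃e^{iθ₃}=r₁+r₄e^{iθ₄} gives r₂ω₂e^{iθ₂}+r₃ω₃e^{iθ₃}=r₄ω₄e^{iθ₄}.
Eliminating the other unknown: ω₃ = r₂ω₂ sin(θ₄−θ₂) / [r₃ sin(θ₃−θ₄)].
Numerator sine = +0.94438; denominator sine = +0.98600.
Result = 0.1171·14.24·(+0.94438) / (0.3928·(+0.98600)) = +4.0665 rad/s; magnitude 4.0665 rad/s.

4.07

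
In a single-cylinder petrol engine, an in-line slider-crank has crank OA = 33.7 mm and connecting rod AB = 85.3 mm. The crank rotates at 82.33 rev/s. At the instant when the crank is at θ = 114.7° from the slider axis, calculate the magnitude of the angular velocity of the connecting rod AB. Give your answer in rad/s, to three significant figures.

ω = 517.3 rad/s (converted from 82.33 rev/s).
The rod makes angle φ with the slider axis where L sinφ = r sinθ; differentiating, L cosφ·φ̇ = r ω cosθ.
L cosφ = √(L² − r² sin²θ) = 0.079616 m.
|ω_rod| = r ω |cosθ| / √(L² − r² sin²θ) = 0.0337·517.3·0.41787/0.079616 = 91.497 rad/s.

91.5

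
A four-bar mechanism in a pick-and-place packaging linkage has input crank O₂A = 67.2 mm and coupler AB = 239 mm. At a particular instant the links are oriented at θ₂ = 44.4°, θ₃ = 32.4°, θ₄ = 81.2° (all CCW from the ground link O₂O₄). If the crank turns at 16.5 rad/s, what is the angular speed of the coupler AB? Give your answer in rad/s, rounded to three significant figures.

ω₂ = 16.5 rad/s
Differentiating the loop-closure r₂e^{iθ₂}+r₃e^{iθ₃}=r₁+r₄e^{iθ₄} gives r₂ω₂e^{iθ₂}+r₃ω₃e^{iθ₃}=r₄ω₄e^{iθ₄}.
Eliminating the other unknown: ω₃ = r₂ω₂ sin(θ₄−θ₂) / [r₃ sin(θ₃−θ₄)].
Numerator sine = +0.59902; denominator sine = -0.75241.
Result = 0.0672·16.5·(+0.59902) / (0.239·(-0.75241)) = -3.6935 rad/s; magnitude 3.6935 rad/s.

3.69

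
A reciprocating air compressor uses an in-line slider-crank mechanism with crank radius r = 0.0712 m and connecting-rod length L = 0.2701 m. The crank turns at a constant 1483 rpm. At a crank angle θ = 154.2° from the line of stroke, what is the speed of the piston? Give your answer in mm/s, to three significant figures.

ω = 2π·1483/60 = 155.3 rad/s
For an in-line slider-crank, x = r cosθ + √(L² − r² sin²θ), so v = −rω sinθ·[1 + r cosθ/√(L² − r² sin²θ)].
With r = 0.0712 m, L = 0.2701 m, θ = 154.2°: √(L² − r² sin²θ) = 0.26832 m.
v = −0.0712·155.3·0.43523·[1 + 0.0712·-0.90032/0.26832] = -3.6628 m/s.
|v| = 3.6628 m/s = 3662.8 mm/s.

3660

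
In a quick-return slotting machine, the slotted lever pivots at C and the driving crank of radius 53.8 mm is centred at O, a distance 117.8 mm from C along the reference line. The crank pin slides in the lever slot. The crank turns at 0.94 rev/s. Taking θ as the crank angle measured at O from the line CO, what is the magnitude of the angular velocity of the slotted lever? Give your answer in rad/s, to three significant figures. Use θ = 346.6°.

1.84

ω = 5.906 rad/s (from 0.94 rev/s).
Crank pin A relative to C: A = (d + r cosθ, r sinθ); lever angle φ = atan2(r sinθ, d + r cosθ).
Differentiating tanφ: φ̇ = rω(d cosθ + r)/(d² + r² + 2dr cosθ).
d² + r² + 2dr cosθ = |CA|² = 0.0291015 m²;  d cosθ + r = +0.16839 m.
|ω_lever| = |0.0538·5.906·+0.16839| / 0.0291015 = 1.8386 rad/s.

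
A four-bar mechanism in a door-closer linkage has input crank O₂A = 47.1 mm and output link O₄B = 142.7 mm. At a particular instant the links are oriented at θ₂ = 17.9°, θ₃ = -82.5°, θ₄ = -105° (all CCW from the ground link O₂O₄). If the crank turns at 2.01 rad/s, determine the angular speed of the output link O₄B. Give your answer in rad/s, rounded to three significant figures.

1.71

ω₂ = 2.01 rad/s
Differentiating the loop-closure r₂e^{iθ₂}+r₃e^{iθ₃}=r₁+r₄e^{iθ₄} gives r₂ω₂e^{iθ₂}+r₃ω₃e^{iθ₃}=r₄ω₄e^{iθ₄}.
Eliminating the other unknown: ω₄ = r₂ω₂ sin(θ₂−θ₃) / [r₄ sin(θ₄−θ₃)].
Numerator sine = +0.98357; denominator sine = -0.38268.
Result = 0.0471·2.01·(+0.98357) / (0.1427·(-0.38268)) = -1.7051 rad/s; magnitude 1.7051 rad/s.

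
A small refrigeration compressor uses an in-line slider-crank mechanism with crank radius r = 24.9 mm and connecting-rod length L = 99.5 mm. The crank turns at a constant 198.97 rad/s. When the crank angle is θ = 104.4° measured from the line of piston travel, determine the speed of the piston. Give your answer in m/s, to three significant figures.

4.49

ω = 199 rad/s
For an in-line slider-crank, x = r cosθ + √(L² − r² sin²θ), so v = −rω sinθ·[1 + r cosθ/√(L² − r² sin²θ)].
With r = 0.0249 m, L = 0.0995 m, θ = 104.4°: √(L² − r² sin²θ) = 0.096533 m.
v = −0.0249·199·0.96858·[1 + 0.0249·-0.24869/0.096533] = -4.4909 m/s.
|v| = 4.4909 m/s.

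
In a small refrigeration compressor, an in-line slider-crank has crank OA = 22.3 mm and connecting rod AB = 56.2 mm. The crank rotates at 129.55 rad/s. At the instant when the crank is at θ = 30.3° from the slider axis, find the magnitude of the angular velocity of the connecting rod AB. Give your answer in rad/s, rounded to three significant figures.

ω = 129.6 rad/s
The rod makes angle φ with the slider axis where L sinφ = r sinθ; differentiating, L cosφ·φ̇ = r ω cosθ.
L cosφ = √(L² − r² sin²θ) = 0.055062 m.
|ω_rod| = r ω |cosθ| / √(L² − r² sin²θ) = 0.0223·129.6·0.86340/0.055062 = 45.3 rad/s.

45.3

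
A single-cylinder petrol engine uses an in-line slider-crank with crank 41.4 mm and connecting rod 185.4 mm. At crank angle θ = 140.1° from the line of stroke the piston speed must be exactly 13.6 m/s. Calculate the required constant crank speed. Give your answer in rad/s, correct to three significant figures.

619

For an in-line slider-crank, |v_piston| = rω|sinθ|·[1 + r cosθ/√(L² − r² sin²θ)].
With r = 0.0414 m, L = 0.1854 m, θ = 140.1°: the bracketed kinematic factor |dx/dθ| = 0.021959 m.
ω = v/|dx/dθ| = 13.6/0.021959 = 619.33 rad/s.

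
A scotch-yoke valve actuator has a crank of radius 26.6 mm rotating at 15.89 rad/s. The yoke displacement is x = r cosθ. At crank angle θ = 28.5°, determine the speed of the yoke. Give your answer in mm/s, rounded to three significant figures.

ω = 15.89 rad/s
x = r cosθ ⇒ ẋ = −rω sinθ.
|v| = rω|sinθ| = 0.0266·15.89·|sin 28.5°| = 0.20168 m/s = 201.68 mm/s.

202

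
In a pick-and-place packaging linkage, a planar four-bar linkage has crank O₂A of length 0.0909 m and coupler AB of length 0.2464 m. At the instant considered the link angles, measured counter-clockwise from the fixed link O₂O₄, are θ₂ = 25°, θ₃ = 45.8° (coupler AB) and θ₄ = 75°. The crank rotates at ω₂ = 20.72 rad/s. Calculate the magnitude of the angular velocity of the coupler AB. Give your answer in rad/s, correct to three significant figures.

12.0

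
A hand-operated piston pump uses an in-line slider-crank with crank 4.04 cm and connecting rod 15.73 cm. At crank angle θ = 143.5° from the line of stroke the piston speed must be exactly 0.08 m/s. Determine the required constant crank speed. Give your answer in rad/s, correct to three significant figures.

4.21

For an in-line slider-crank, |v_piston| = rω|sinθ|·[1 + r cosθ/√(L² − r² sin²θ)].
With r = 0.0404 m, L = 0.1573 m, θ = 143.5°: the bracketed kinematic factor |dx/dθ| = 0.019011 m.
ω = v/|dx/dθ| = 0.08/0.019011 = 4.2082 rad/s.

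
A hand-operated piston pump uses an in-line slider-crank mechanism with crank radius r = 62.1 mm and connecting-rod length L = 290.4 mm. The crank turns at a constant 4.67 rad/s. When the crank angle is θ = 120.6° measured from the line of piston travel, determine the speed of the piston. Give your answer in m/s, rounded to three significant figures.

0.222

ω = 4.67 rad/s
For an in-line slider-crank, x = r cosθ + √(L² − r² sin²θ), so v = −rω sinθ·[1 + r cosθ/√(L² − r² sin²θ)].
With r = 0.0621 m, L = 0.2904 m, θ = 120.6°: √(L² − r² sin²θ) = 0.28544 m.
v = −0.0621·4.67·0.86074·[1 + 0.0621·-0.50904/0.28544] = -0.22198 m/s.
|v| = 0.22198 m/s.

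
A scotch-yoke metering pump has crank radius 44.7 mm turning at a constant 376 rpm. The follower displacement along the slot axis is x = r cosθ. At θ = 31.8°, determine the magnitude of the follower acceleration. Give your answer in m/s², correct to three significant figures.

58.9

ω = 39.37 rad/s (from 376 rpm).
x = r cosθ ⇒ ẍ = −rω² cosθ (ω constant).
|a| = rω²|cosθ| = 0.0447·(39.37)²·|cos 31.8°| = 58.899 m/s².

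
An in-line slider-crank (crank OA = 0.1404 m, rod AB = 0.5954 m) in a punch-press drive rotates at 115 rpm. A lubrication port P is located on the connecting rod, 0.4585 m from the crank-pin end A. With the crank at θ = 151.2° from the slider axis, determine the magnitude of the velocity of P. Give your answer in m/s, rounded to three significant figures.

ω = 12.04 rad/s.  Crank-pin speed |V_A| = rω = 1.6908 m/s, perpendicular to OA.
Rod angle: sinφ = −(r/L) sinθ ⇒ φ = -6.523°; ω_rod = −rω cosθ/√(L²−r²sin²θ) = +2.5047 rad/s.
V_P = V_A + ω_rod × AP, with AP = 0.4585 m along the rod.
Components: V_Px = −rω sinθ − a·ω_rod·sinφ = -0.68409 m/s;  V_Py = rω cosθ + a·ω_rod·cosφ = -0.34068 m/s.
|V_P| = √(V_Px² + V_Py²) = 0.76423 m/s.

0.764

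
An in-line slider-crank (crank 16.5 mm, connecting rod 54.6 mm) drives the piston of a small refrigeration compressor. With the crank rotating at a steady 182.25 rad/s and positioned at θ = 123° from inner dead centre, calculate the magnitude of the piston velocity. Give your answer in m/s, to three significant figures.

2.09

ω = 182.2 rad/s
For an in-line slider-crank, x = r cosθ + √(L² − r² sin²θ), so v = −rω sinθ·[1 + r cosθ/√(L² − r² sin²θ)].
With r = 0.0165 m, L = 0.0546 m, θ = 123°: √(L² − r² sin²θ) = 0.052817 m.
v = −0.0165·182.2·0.83867·[1 + 0.0165·-0.54464/0.052817] = -2.0929 m/s.
|v| = 2.0929 m/s.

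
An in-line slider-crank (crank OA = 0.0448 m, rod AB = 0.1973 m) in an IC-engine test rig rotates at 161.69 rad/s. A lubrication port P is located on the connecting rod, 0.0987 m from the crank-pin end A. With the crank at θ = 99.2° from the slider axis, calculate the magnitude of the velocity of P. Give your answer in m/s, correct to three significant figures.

7.04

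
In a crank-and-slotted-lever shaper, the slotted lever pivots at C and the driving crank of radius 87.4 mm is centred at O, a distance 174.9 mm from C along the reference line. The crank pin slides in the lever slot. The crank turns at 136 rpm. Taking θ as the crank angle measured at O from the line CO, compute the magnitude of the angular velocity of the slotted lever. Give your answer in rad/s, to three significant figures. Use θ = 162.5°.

10.9

ω = 14.24 rad/s (from 136 rpm).
Crank pin A relative to C: A = (d + r cosθ, r sinθ); lever angle φ = atan2(r sinθ, d + r cosθ).
Differentiating tanφ: φ̇ = rω(d cosθ + r)/(d² + r² + 2dr cosθ).
d² + r² + 2dr cosθ = |CA|² = 0.00907124 m²;  d cosθ + r = -0.079405 m.
|ω_lever| = |0.0874·14.24·-0.079405| / 0.00907124 = 10.896 rad/s.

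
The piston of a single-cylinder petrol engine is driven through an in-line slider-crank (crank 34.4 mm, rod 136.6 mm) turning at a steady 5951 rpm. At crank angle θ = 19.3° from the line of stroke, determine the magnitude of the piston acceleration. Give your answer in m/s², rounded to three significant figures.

ω = 2π·5951/60 = 623.2 rad/s
x(θ) = r cosθ + √(L² − r² sin²θ); with ω constant, a = ω²·d²x/dθ².
d²x/dθ² = −r cosθ − r²(cos2θ)/√u − r⁴ sin²2θ/(4u^{3/2}),  u = L² − r² sin²θ = 0.0185303 m².
Substituting r = 0.0344 m, L = 0.1366 m, θ = 19.3°: d²x/dθ² = -0.039315 m.
a = ω²·d²x/dθ² = (623.2)²·(-0.039315) = -15268 m/s²;  |a| = 15268 m/s².

15300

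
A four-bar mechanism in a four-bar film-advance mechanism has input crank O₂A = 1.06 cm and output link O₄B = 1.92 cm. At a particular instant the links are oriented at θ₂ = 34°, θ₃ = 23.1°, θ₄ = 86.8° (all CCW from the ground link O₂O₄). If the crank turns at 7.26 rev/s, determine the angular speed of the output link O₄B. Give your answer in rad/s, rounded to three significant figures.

5.31

ω₂ = 45.62 rad/s (from 7.26 rev/s).
Differentiating the loop-closure r₂e^{iθ₂}+r₃e^{iθ₃}=r₁+r₄e^{iθ₄} gives r₂ω₂e^{iθ₂}+r₃ω₃e^{iθ₃}=r₄ω₄e^{iθ₄}.
Eliminating the other unknown: ω₄ = r₂ω₂ sin(θ₂−θ₃) / [r₄ sin(θ₄−θ₃)].
Numerator sine = +0.18910; denominator sine = +0.89649.
Result = 0.0106·45.62·(+0.18910) / (0.0192·(+0.89649)) = +5.312 rad/s; magnitude 5.312 rad/s.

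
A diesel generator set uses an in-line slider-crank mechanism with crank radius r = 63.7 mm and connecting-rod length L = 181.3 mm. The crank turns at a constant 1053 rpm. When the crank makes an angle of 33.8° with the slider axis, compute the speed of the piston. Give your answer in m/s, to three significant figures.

ω = 2π·1053/60 = 110.3 rad/s
For an in-line slider-crank, x = r cosθ + √(L² − r² sin²θ), so v = −rω sinθ·[1 + r cosθ/√(L² − r² sin²θ)].
With r = 0.0637 m, L = 0.1813 m, θ = 33.8°: √(L² − r² sin²θ) = 0.1778 m.
v = −0.0637·110.3·0.55630·[1 + 0.0637·0.83098/0.1778] = -5.0708 m/s.
|v| = 5.0708 m/s.

5.07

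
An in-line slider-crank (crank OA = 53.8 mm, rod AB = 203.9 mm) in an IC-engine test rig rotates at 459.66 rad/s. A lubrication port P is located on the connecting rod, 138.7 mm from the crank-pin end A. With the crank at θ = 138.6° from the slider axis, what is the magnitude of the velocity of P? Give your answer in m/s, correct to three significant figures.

ω = 459.7 rad/s.  Crank-pin speed |V_A| = rω = 24.73 m/s, perpendicular to OA.
Rod angle: sinφ = −(r/L) sinθ ⇒ φ = -10.049°; ω_rod = −rω cosθ/√(L²−r²sin²θ) = +92.394 rad/s.
V_P = V_A + ω_rod × AP, with AP = 0.1387 m along the rod.
Components: V_Px = −rω sinθ − a·ω_rod·sinφ = -14.118 m/s;  V_Py = rω cosθ + a·ω_rod·cosφ = -5.9316 m/s.
|V_P| = √(V_Px² + V_Py²) = 15.313 m/s.

15.3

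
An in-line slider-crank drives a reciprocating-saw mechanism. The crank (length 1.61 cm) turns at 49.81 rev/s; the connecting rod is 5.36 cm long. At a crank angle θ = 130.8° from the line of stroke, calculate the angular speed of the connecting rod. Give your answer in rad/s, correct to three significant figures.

63.1

ω = 313 rad/s (converted from 49.81 rev/s).
The rod makes angle φ with the slider axis where L sinφ = r sinθ; differentiating, L cosφ·φ̇ = r ω cosθ.
L cosφ = √(L² − r² sin²θ) = 0.052196 m.
|ω_rod| = r ω |cosθ| / √(L² − r² sin²θ) = 0.0161·313·0.65342/0.052196 = 63.078 rad/s.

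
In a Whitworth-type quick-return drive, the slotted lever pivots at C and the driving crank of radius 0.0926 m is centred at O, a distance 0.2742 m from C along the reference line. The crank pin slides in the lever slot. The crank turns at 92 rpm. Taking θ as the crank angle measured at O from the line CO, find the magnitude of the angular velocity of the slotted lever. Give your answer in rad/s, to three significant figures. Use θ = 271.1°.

1.03

ω = 9.634 rad/s (from 92 rpm).
Crank pin A relative to C: A = (d + r cosθ, r sinθ); lever angle φ = atan2(r sinθ, d + r cosθ).
Differentiating tanφ: φ̇ = rω(d cosθ + r)/(d² + r² + 2dr cosθ).
d² + r² + 2dr cosθ = |CA|² = 0.0847353 m²;  d cosθ + r = +0.097864 m.
|ω_lever| = |0.0926·9.634·+0.097864| / 0.0847353 = 1.0304 rad/s.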